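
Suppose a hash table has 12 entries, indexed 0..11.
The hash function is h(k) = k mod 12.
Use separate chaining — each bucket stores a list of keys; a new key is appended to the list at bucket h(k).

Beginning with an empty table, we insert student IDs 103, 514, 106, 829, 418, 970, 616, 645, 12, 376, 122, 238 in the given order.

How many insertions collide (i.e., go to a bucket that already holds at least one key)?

5

Insert 103: h=7, bucket 7 empty -> new chain.
Insert 514: h=10, bucket 10 empty -> new chain.
Insert 106: h=10, bucket 10 nonempty -> append to chain.
Insert 829: h=1, bucket 1 empty -> new chain.
Insert 418: h=10, bucket 10 nonempty -> append to chain.
Insert 970: h=10, bucket 10 nonempty -> append to chain.
Insert 616: h=4, bucket 4 empty -> new chain.
Insert 645: h=9, bucket 9 empty -> new chain.
Insert 12: h=0, bucket 0 empty -> new chain.
Insert 376: h=4, bucket 4 nonempty -> append to chain.
Insert 122: h=2, bucket 2 empty -> new chain.
Insert 238: h=10, bucket 10 nonempty -> append to chain.
Final buckets:
0: 12
1: 829
2: 122
3: —
4: 616 -> 376
5: —
6: —
7: 103
8: —
9: 645
10: 514 -> 106 -> 418 -> 970 -> 238
11: —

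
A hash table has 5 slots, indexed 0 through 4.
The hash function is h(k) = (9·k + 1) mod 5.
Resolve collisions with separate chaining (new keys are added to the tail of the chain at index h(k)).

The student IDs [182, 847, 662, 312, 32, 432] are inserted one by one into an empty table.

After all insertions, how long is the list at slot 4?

182 -> bucket 4
847 -> bucket 4 (collision)
662 -> bucket 4 (collision)
312 -> bucket 4 (collision)
32 -> bucket 4 (collision)
432 -> bucket 4 (collision)
Final buckets:
0: -
1: -
2: -
3: -
4: 182 -> 847 -> 662 -> 312 -> 32 -> 432

6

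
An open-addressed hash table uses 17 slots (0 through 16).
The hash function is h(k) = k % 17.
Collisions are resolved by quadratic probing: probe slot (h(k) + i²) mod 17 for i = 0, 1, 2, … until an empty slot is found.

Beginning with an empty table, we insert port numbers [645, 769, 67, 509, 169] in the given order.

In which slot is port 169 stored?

645: h=16 → slot 16
769: h=4 → slot 4
67: h=16, probe 16,0 → slot 0
509: h=16, probe 16,0,3 → slot 3
169: h=16, probe 16,0,3,8 → slot 8
Table: [67, -, -, 509, 769, -, -, -, 169, -, -, -, -, -, -, -, 645]

8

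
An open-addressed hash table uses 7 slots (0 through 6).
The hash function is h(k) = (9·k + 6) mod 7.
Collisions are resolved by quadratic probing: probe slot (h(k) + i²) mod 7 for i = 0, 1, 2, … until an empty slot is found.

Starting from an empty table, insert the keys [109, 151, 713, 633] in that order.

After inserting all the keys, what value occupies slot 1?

151

Insert 109: h=0, slot 0 empty => index 0.
Insert 151: h=0, slot 0 occupied => index 1.
Insert 713: h=4, slot 4 empty => index 4.
Insert 633: h=5, slot 5 empty => index 5.
Table: [109, 151, ∅, ∅, 713, 633, ∅]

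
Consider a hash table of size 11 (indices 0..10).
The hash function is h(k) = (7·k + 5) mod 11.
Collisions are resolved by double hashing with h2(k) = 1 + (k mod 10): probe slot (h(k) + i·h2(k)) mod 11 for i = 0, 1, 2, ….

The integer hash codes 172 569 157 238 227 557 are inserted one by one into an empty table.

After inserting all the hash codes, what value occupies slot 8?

238

172: h=10 -> slot 10
569: h=6 -> slot 6
157: h=4 -> slot 4
238: h=10, h2=9, probe 10,8 -> slot 8
227: h=10, h2=8, probe 10,7 -> slot 7
557: h=10, h2=8, probe 10,7,4,1 -> slot 1
Table: [., 557, ., ., 157, ., 569, 227, 238, ., 172]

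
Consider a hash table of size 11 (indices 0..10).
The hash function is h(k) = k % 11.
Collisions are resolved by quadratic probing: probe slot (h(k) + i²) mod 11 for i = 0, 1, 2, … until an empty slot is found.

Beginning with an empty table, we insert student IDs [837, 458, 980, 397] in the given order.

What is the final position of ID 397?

5

Insert 837: h=1, slot 1 empty -> index 1.
Insert 458: h=7, slot 7 empty -> index 7.
Insert 980: h=1, slot 1 occupied -> index 2.
Insert 397: h=1, slots 1,2 occupied -> index 5.
Table: [-, 837, 980, -, -, 397, -, 458, -, -, -]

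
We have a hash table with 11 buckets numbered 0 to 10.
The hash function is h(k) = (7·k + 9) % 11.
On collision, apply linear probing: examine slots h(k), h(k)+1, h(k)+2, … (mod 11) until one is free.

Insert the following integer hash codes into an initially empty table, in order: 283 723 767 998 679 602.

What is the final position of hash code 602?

4

Insert 283: h=10, slot 10 empty => index 10.
Insert 723: h=10, slot 10 occupied => index 0.
Insert 767: h=10, slots 10,0 occupied => index 1.
Insert 998: h=10, slots 10,0,1 occupied => index 2.
Insert 679: h=10, slots 10,0,1,2 occupied => index 3.
Insert 602: h=10, slots 10,0,1,2,3 occupied => index 4.
Table: [723, 767, 998, 679, 602, _, _, _, _, _, 283]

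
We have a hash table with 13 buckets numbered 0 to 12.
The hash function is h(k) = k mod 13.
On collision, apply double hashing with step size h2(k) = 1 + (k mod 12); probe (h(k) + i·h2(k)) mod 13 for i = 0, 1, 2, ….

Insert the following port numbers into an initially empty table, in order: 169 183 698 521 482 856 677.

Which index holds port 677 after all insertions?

Insert 169: h=0, slot 0 empty -> index 0.
Insert 183: h=1, slot 1 empty -> index 1.
Insert 698: h=9, slot 9 empty -> index 9.
Insert 521: h=1, h2=6, slot 1 occupied -> index 7.
Insert 482: h=1, h2=3, slot 1 occupied -> index 4.
Insert 856: h=11, slot 11 empty -> index 11.
Insert 677: h=1, h2=6, slots 1,7,0 occupied -> index 6.
Table: [169, 183, —, —, 482, —, 677, 521, —, 698, —, 856, —]

6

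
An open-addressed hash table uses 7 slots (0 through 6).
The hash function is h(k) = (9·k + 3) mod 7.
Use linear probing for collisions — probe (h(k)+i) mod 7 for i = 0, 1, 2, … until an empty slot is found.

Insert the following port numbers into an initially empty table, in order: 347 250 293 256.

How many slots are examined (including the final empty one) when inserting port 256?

2

347: h=4 → slot 4
250: h=6 → slot 6
293: h=1 → slot 1
256: h=4, probe 4,5 → slot 5
Table: [-, 293, -, -, 347, 256, 250]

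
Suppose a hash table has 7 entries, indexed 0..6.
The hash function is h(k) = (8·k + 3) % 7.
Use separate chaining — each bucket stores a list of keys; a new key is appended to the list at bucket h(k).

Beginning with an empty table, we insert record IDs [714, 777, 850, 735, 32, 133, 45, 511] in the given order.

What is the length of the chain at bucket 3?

Insert 714: h=3, bucket 3 empty -> new chain.
Insert 777: h=3, bucket 3 nonempty -> append to chain.
Insert 850: h=6, bucket 6 empty -> new chain.
Insert 735: h=3, bucket 3 nonempty -> append to chain.
Insert 32: h=0, bucket 0 empty -> new chain.
Insert 133: h=3, bucket 3 nonempty -> append to chain.
Insert 45: h=6, bucket 6 nonempty -> append to chain.
Insert 511: h=3, bucket 3 nonempty -> append to chain.
Final buckets:
0: 32
1: -
2: -
3: 714 -> 777 -> 735 -> 133 -> 511
4: -
5: -
6: 850 -> 45

5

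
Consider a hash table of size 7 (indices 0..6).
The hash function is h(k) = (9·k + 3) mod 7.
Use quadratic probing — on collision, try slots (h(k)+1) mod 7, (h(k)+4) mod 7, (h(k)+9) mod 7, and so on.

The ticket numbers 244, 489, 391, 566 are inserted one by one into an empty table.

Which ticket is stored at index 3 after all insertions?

244: h=1 -> slot 1
489: h=1, probe 1,2 -> slot 2
391: h=1, probe 1,2,5 -> slot 5
566: h=1, probe 1,2,5,3 -> slot 3
Table: [—, 244, 489, 566, —, 391, —]

566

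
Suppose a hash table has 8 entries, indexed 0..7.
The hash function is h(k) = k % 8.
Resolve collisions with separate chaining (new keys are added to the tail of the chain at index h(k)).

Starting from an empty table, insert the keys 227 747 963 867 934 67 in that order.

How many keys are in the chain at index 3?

227 → bucket 3
747 → bucket 3 (collision)
963 → bucket 3 (collision)
867 → bucket 3 (collision)
934 → bucket 6
67 → bucket 3 (collision)
Final buckets:
0: _
1: _
2: _
3: 227 -> 747 -> 963 -> 867 -> 67
4: _
5: _
6: 934
7: _

5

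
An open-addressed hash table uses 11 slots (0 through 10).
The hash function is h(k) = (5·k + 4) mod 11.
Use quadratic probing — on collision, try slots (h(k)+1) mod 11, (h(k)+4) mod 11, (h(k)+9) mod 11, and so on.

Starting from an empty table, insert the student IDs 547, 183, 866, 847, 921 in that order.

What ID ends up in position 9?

921

547: h=0 → slot 0
183: h=6 → slot 6
866: h=0, probe 0,1 → slot 1
847: h=4 → slot 4
921: h=0, probe 0,1,4,9 → slot 9
Table: [547, 866, _, _, 847, _, 183, _, _, 921, _]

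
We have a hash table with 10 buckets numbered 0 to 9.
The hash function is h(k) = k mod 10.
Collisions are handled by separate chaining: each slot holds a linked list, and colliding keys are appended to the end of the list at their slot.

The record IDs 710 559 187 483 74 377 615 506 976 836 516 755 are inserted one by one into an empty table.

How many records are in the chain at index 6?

710 -> bucket 0
559 -> bucket 9
187 -> bucket 7
483 -> bucket 3
74 -> bucket 4
377 -> bucket 7 (collision)
615 -> bucket 5
506 -> bucket 6
976 -> bucket 6 (collision)
836 -> bucket 6 (collision)
516 -> bucket 6 (collision)
755 -> bucket 5 (collision)
Final buckets:
0: 710
1: ∅
2: ∅
3: 483
4: 74
5: 615 -> 755
6: 506 -> 976 -> 836 -> 516
7: 187 -> 377
8: ∅
9: 559

4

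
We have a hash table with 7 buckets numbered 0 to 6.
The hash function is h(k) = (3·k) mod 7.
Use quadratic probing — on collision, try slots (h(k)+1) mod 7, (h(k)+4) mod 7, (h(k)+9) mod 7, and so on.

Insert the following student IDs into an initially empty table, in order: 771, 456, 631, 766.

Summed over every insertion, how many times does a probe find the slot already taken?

771 hashes to 3; slot 3 is free → place at 3.
456 hashes to 3; 3 taken → place at 4.
631 hashes to 3; 3,4 taken → place at 0.
766 hashes to 2; slot 2 is free → place at 2.
Table: [631, ., 766, 771, 456, ., .]

3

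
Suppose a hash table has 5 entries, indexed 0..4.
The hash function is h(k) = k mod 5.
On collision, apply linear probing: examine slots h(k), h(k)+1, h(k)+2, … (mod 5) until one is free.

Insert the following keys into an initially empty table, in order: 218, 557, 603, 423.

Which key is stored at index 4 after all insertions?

218: h=3 -> slot 3
557: h=2 -> slot 2
603: h=3, probe 3,4 -> slot 4
423: h=3, probe 3,4,0 -> slot 0
Table: [423, ∅, 557, 218, 603]

603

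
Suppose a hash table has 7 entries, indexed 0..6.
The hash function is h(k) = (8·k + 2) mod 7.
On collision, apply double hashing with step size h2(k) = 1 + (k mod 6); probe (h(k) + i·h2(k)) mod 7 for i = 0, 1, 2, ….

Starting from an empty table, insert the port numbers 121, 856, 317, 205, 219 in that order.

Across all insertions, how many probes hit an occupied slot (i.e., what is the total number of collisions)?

Insert 121: h=4, slot 4 empty → index 4.
Insert 856: h=4, h2=5, slot 4 occupied → index 2.
Insert 317: h=4, h2=6, slot 4 occupied → index 3.
Insert 205: h=4, h2=2, slot 4 occupied → index 6.
Insert 219: h=4, h2=4, slot 4 occupied → index 1.
Table: [-, 219, 856, 317, 121, -, 205]

4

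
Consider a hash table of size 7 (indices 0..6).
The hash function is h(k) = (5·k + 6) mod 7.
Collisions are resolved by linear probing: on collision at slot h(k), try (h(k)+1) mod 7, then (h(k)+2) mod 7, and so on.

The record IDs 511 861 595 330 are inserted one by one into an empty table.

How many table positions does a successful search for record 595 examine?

3

511 hashes to 6; slot 6 is free => place at 6.
861 hashes to 6; 6 taken => place at 0.
595 hashes to 6; 6,0 taken => place at 1.
330 hashes to 4; slot 4 is free => place at 4.
Table: [861, 595, ∅, ∅, 330, ∅, 511]
Lookup 595: h=6, probe 6,0,1 → found at 1.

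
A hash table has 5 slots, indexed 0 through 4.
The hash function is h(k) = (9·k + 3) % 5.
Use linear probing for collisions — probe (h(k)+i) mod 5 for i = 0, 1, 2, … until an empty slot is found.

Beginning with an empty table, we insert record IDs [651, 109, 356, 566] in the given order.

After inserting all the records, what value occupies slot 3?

356

651: h=2 -> slot 2
109: h=4 -> slot 4
356: h=2, probe 2,3 -> slot 3
566: h=2, probe 2,3,4,0 -> slot 0
Table: [566, _, 651, 356, 109]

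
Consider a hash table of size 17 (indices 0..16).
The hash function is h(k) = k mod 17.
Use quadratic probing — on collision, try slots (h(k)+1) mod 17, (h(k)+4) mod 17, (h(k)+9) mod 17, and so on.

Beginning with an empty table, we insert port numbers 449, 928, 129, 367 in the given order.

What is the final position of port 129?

11

449 hashes to 7; slot 7 is free -> place at 7.
928 hashes to 10; slot 10 is free -> place at 10.
129 hashes to 10; 10 taken -> place at 11.
367 hashes to 10; 10,11 taken -> place at 14.
Table: [—, —, —, —, —, —, —, 449, —, —, 928, 129, —, —, 367, —, —]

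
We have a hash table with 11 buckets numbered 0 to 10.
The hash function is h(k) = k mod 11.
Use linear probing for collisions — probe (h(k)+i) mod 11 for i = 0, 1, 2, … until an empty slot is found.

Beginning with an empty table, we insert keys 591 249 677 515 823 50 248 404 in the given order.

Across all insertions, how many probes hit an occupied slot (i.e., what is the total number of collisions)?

Insert 591: h=8, slot 8 empty → index 8.
Insert 249: h=7, slot 7 empty → index 7.
Insert 677: h=6, slot 6 empty → index 6.
Insert 515: h=9, slot 9 empty → index 9.
Insert 823: h=9, slot 9 occupied → index 10.
Insert 50: h=6, slots 6,7,8,9,10 occupied → index 0.
Insert 248: h=6, slots 6,7,8,9,10,0 occupied → index 1.
Insert 404: h=8, slots 8,9,10,0,1 occupied → index 2.
Table: [50, 248, 404, _, _, _, 677, 249, 591, 515, 823]

17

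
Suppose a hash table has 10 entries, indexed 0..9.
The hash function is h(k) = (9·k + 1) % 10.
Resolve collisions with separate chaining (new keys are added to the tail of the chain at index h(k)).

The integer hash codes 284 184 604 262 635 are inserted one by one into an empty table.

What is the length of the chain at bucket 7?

284 → bucket 7
184 → bucket 7 (collision)
604 → bucket 7 (collision)
262 → bucket 9
635 → bucket 6
Final buckets:
0: —
1: —
2: —
3: —
4: —
5: —
6: 635
7: 284 -> 184 -> 604
8: —
9: 262

3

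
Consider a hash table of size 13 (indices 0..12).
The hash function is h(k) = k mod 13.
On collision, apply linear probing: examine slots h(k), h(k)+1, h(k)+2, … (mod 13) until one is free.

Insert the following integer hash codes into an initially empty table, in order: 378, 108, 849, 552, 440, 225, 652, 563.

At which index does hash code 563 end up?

Insert 378: h=1, slot 1 empty → index 1.
Insert 108: h=4, slot 4 empty → index 4.
Insert 849: h=4, slot 4 occupied → index 5.
Insert 552: h=6, slot 6 empty → index 6.
Insert 440: h=11, slot 11 empty → index 11.
Insert 225: h=4, slots 4,5,6 occupied → index 7.
Insert 652: h=2, slot 2 empty → index 2.
Insert 563: h=4, slots 4,5,6,7 occupied → index 8.
Table: [., 378, 652, ., 108, 849, 552, 225, 563, ., ., 440, .]

8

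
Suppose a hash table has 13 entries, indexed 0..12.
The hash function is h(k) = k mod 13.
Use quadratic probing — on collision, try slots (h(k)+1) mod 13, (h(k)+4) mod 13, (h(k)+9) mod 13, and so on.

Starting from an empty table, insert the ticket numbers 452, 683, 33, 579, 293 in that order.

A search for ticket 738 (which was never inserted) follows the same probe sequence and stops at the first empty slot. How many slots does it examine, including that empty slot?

3

452 hashes to 10; slot 10 is free => place at 10.
683 hashes to 7; slot 7 is free => place at 7.
33 hashes to 7; 7 taken => place at 8.
579 hashes to 7; 7,8 taken => place at 11.
293 hashes to 7; 7,8,11 taken => place at 3.
Table: [_, _, _, 293, _, _, _, 683, 33, _, 452, 579, _]
Lookup 738: h=10, probe 10,11,1 → slot 1 empty, not found.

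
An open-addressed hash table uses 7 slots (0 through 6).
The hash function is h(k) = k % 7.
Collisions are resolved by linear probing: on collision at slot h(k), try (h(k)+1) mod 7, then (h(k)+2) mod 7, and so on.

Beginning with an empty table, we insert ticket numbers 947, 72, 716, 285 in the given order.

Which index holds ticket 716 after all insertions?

4

Insert 947: h=2, slot 2 empty → index 2.
Insert 72: h=2, slot 2 occupied → index 3.
Insert 716: h=2, slots 2,3 occupied → index 4.
Insert 285: h=5, slot 5 empty → index 5.
Table: [_, _, 947, 72, 716, 285, _]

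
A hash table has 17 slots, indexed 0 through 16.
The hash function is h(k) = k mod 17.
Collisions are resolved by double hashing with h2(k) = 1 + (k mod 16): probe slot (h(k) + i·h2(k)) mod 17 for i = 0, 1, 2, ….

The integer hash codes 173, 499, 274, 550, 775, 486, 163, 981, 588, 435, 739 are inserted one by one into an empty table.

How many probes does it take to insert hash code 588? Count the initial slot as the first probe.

4

173 hashes to 3; slot 3 is free → place at 3.
499 hashes to 6; slot 6 is free → place at 6.
274 hashes to 2; slot 2 is free → place at 2.
550 hashes to 6, h2=7; 6 taken → place at 13.
775 hashes to 10; slot 10 is free → place at 10.
486 hashes to 10, h2=7; 10 taken → place at 0.
163 hashes to 10, h2=4; 10 taken → place at 14.
981 hashes to 12; slot 12 is free → place at 12.
588 hashes to 10, h2=13; 10,6,2 taken → place at 15.
435 hashes to 10, h2=4; 10,14 taken → place at 1.
739 hashes to 8; slot 8 is free → place at 8.
Table: [486, 435, 274, 173, -, -, 499, -, 739, -, 775, -, 981, 550, 163, 588, -]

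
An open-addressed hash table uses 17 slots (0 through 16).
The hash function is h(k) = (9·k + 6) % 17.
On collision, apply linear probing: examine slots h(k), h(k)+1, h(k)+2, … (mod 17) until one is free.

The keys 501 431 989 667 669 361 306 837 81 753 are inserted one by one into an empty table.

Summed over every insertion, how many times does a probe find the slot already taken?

11

501 hashes to 10; slot 10 is free => place at 10.
431 hashes to 9; slot 9 is free => place at 9.
989 hashes to 16; slot 16 is free => place at 16.
667 hashes to 8; slot 8 is free => place at 8.
669 hashes to 9; 9,10 taken => place at 11.
361 hashes to 8; 8,9,10,11 taken => place at 12.
306 hashes to 6; slot 6 is free => place at 6.
837 hashes to 8; 8,9,10,11,12 taken => place at 13.
81 hashes to 4; slot 4 is free => place at 4.
753 hashes to 0; slot 0 is free => place at 0.
Table: [753, ., ., ., 81, ., 306, ., 667, 431, 501, 669, 361, 837, ., ., 989]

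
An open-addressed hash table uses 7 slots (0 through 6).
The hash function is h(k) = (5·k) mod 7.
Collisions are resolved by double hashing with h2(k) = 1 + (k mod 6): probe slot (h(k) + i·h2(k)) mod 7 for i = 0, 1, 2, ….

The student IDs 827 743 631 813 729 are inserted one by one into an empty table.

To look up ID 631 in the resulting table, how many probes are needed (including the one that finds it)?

2

Insert 827: h=5, slot 5 empty => index 5.
Insert 743: h=5, h2=6, slot 5 occupied => index 4.
Insert 631: h=5, h2=2, slot 5 occupied => index 0.
Insert 813: h=5, h2=4, slot 5 occupied => index 2.
Insert 729: h=5, h2=4, slots 5,2 occupied => index 6.
Table: [631, ∅, 813, ∅, 743, 827, 729]
Lookup 631: h=5, h2=2, probe 5,0 → found at 0.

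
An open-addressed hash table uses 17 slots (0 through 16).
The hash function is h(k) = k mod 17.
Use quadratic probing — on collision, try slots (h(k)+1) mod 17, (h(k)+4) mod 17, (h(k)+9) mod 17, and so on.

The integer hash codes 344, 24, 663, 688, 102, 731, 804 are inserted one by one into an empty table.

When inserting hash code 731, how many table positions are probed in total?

4

344 hashes to 4; slot 4 is free -> place at 4.
24 hashes to 7; slot 7 is free -> place at 7.
663 hashes to 0; slot 0 is free -> place at 0.
688 hashes to 8; slot 8 is free -> place at 8.
102 hashes to 0; 0 taken -> place at 1.
731 hashes to 0; 0,1,4 taken -> place at 9.
804 hashes to 5; slot 5 is free -> place at 5.
Table: [663, 102, ∅, ∅, 344, 804, ∅, 24, 688, 731, ∅, ∅, ∅, ∅, ∅, ∅, ∅]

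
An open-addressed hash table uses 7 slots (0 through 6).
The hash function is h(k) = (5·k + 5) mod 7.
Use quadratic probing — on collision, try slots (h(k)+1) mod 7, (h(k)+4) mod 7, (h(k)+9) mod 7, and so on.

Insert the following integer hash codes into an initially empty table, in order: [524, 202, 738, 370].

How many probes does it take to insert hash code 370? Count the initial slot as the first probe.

524: h=0 → slot 0
202: h=0, probe 0,1 → slot 1
738: h=6 → slot 6
370: h=0, probe 0,1,4 → slot 4
Table: [524, 202, _, _, 370, _, 738]

3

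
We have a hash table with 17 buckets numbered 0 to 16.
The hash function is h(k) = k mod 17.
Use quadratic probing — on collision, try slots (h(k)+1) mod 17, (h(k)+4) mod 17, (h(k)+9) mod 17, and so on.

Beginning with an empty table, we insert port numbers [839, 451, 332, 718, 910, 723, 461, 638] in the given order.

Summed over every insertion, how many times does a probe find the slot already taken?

839 hashes to 6; slot 6 is free => place at 6.
451 hashes to 9; slot 9 is free => place at 9.
332 hashes to 9; 9 taken => place at 10.
718 hashes to 4; slot 4 is free => place at 4.
910 hashes to 9; 9,10 taken => place at 13.
723 hashes to 9; 9,10,13 taken => place at 1.
461 hashes to 2; slot 2 is free => place at 2.
638 hashes to 9; 9,10,13,1 taken => place at 8.
Table: [∅, 723, 461, ∅, 718, ∅, 839, ∅, 638, 451, 332, ∅, ∅, 910, ∅, ∅, ∅]

10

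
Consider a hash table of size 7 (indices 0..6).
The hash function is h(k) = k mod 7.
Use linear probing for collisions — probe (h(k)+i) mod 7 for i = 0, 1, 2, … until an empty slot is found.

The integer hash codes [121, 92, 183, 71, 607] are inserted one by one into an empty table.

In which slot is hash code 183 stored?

3

121: h=2 → slot 2
92: h=1 → slot 1
183: h=1, probe 1,2,3 → slot 3
71: h=1, probe 1,2,3,4 → slot 4
607: h=5 → slot 5
Table: [∅, 92, 121, 183, 71, 607, ∅]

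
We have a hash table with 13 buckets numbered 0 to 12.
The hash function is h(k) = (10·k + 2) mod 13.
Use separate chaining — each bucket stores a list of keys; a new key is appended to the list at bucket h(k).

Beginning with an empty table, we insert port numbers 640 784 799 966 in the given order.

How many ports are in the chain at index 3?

Insert 640: h=6, bucket 6 empty -> new chain.
Insert 784: h=3, bucket 3 empty -> new chain.
Insert 799: h=10, bucket 10 empty -> new chain.
Insert 966: h=3, bucket 3 nonempty -> append to chain.
Final buckets:
0: -
1: -
2: -
3: 784 -> 966
4: -
5: -
6: 640
7: -
8: -
9: -
10: 799
11: -
12: -

2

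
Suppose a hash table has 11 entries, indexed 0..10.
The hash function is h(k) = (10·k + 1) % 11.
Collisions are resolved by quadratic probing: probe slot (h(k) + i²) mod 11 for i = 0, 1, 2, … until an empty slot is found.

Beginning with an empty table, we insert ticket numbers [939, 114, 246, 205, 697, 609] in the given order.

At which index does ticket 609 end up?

2

939: h=8 → slot 8
114: h=8, probe 8,9 → slot 9
246: h=8, probe 8,9,1 → slot 1
205: h=5 → slot 5
697: h=8, probe 8,9,1,6 → slot 6
609: h=8, probe 8,9,1,6,2 → slot 2
Table: [∅, 246, 609, ∅, ∅, 205, 697, ∅, 939, 114, ∅]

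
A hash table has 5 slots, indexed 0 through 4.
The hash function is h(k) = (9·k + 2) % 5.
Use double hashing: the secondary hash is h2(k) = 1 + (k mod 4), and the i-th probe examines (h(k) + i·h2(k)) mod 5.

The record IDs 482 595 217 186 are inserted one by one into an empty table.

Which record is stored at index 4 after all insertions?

217

482 hashes to 0; slot 0 is free → place at 0.
595 hashes to 2; slot 2 is free → place at 2.
217 hashes to 0, h2=2; 0,2 taken → place at 4.
186 hashes to 1; slot 1 is free → place at 1.
Table: [482, 186, 595, ∅, 217]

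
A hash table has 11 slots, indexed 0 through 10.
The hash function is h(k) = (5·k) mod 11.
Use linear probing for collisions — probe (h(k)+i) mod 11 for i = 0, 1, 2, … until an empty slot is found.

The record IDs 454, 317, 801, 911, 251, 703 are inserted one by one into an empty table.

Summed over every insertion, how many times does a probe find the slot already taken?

454 hashes to 4; slot 4 is free => place at 4.
317 hashes to 1; slot 1 is free => place at 1.
801 hashes to 1; 1 taken => place at 2.
911 hashes to 1; 1,2 taken => place at 3.
251 hashes to 1; 1,2,3,4 taken => place at 5.
703 hashes to 6; slot 6 is free => place at 6.
Table: [_, 317, 801, 911, 454, 251, 703, _, _, _, _]

7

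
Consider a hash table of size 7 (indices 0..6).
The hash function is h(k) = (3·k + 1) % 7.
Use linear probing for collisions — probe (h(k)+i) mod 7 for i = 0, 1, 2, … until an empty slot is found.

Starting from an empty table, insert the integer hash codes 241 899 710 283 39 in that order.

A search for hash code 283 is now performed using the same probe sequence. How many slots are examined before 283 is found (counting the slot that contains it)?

241: h=3 => slot 3
899: h=3, probe 3,4 => slot 4
710: h=3, probe 3,4,5 => slot 5
283: h=3, probe 3,4,5,6 => slot 6
39: h=6, probe 6,0 => slot 0
Table: [39, ∅, ∅, 241, 899, 710, 283]
Lookup 283: h=3, probe 3,4,5,6 → found at 6.

4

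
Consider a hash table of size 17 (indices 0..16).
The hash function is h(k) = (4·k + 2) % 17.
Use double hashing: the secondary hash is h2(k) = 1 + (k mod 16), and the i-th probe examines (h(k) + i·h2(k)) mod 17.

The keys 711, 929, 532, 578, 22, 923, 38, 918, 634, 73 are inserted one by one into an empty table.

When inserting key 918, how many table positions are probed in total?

3

Insert 711: h=7, slot 7 empty -> index 7.
Insert 929: h=12, slot 12 empty -> index 12.
Insert 532: h=5, slot 5 empty -> index 5.
Insert 578: h=2, slot 2 empty -> index 2.
Insert 22: h=5, h2=7, slots 5,12,2 occupied -> index 9.
Insert 923: h=5, h2=12, slot 5 occupied -> index 0.
Insert 38: h=1, slot 1 empty -> index 1.
Insert 918: h=2, h2=7, slots 2,9 occupied -> index 16.
Insert 634: h=5, h2=11, slots 5,16 occupied -> index 10.
Insert 73: h=5, h2=10, slot 5 occupied -> index 15.
Table: [923, 38, 578, —, —, 532, —, 711, —, 22, 634, —, 929, —, —, 73, 918]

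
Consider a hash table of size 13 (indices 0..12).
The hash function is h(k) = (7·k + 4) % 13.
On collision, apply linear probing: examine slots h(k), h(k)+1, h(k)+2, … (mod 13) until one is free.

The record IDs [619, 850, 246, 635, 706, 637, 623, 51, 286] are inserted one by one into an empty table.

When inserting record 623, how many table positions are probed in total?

2

619: h=8 → slot 8
850: h=0 → slot 0
246: h=10 → slot 10
635: h=3 → slot 3
706: h=6 → slot 6
637: h=4 → slot 4
623: h=10, probe 10,11 → slot 11
51: h=10, probe 10,11,12 → slot 12
286: h=4, probe 4,5 → slot 5
Table: [850, _, _, 635, 637, 286, 706, _, 619, _, 246, 623, 51]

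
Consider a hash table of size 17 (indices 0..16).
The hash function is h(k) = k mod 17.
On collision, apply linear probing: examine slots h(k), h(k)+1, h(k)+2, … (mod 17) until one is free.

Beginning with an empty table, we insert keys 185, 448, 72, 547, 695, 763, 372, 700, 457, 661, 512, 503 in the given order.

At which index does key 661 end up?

7

185: h=15 → slot 15
448: h=6 → slot 6
72: h=4 → slot 4
547: h=3 → slot 3
695: h=15, probe 15,16 → slot 16
763: h=15, probe 15,16,0 → slot 0
372: h=15, probe 15,16,0,1 → slot 1
700: h=3, probe 3,4,5 → slot 5
457: h=15, probe 15,16,0,1,2 → slot 2
661: h=15, probe 15,16,0,1,2,3,4,5,6,7 → slot 7
512: h=2, probe 2,3,4,5,6,7,8 → slot 8
503: h=10 → slot 10
Table: [763, 372, 457, 547, 72, 700, 448, 661, 512, ∅, 503, ∅, ∅, ∅, ∅, 185, 695]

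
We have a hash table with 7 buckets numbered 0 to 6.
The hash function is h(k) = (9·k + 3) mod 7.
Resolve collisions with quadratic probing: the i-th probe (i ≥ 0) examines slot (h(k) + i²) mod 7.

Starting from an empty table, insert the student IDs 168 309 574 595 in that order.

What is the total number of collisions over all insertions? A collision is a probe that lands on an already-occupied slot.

3

Insert 168: h=3, slot 3 empty → index 3.
Insert 309: h=5, slot 5 empty → index 5.
Insert 574: h=3, slot 3 occupied → index 4.
Insert 595: h=3, slots 3,4 occupied → index 0.
Table: [595, ., ., 168, 574, 309, .]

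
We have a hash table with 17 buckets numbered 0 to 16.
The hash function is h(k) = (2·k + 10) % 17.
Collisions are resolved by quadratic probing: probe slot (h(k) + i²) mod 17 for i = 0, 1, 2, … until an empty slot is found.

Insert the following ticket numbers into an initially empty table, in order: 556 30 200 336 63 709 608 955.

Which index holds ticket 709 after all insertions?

4

556 hashes to 0; slot 0 is free -> place at 0.
30 hashes to 2; slot 2 is free -> place at 2.
200 hashes to 2; 2 taken -> place at 3.
336 hashes to 2; 2,3 taken -> place at 6.
63 hashes to 0; 0 taken -> place at 1.
709 hashes to 0; 0,1 taken -> place at 4.
608 hashes to 2; 2,3,6 taken -> place at 11.
955 hashes to 16; slot 16 is free -> place at 16.
Table: [556, 63, 30, 200, 709, _, 336, _, _, _, _, 608, _, _, _, _, 955]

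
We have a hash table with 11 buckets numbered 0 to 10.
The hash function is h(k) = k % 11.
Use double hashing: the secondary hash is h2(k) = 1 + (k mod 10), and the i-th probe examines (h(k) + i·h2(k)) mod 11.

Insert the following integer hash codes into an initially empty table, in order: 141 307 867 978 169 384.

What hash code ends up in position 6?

867

Insert 141: h=9, slot 9 empty -> index 9.
Insert 307: h=10, slot 10 empty -> index 10.
Insert 867: h=9, h2=8, slot 9 occupied -> index 6.
Insert 978: h=10, h2=9, slot 10 occupied -> index 8.
Insert 169: h=4, slot 4 empty -> index 4.
Insert 384: h=10, h2=5, slots 10,4,9 occupied -> index 3.
Table: [-, -, -, 384, 169, -, 867, -, 978, 141, 307]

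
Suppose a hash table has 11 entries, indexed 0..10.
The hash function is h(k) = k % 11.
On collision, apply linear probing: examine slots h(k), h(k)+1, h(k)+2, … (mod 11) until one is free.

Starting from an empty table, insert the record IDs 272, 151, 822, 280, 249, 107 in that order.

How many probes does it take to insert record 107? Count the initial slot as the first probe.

4

272: h=8 -> slot 8
151: h=8, probe 8,9 -> slot 9
822: h=8, probe 8,9,10 -> slot 10
280: h=5 -> slot 5
249: h=7 -> slot 7
107: h=8, probe 8,9,10,0 -> slot 0
Table: [107, ., ., ., ., 280, ., 249, 272, 151, 822]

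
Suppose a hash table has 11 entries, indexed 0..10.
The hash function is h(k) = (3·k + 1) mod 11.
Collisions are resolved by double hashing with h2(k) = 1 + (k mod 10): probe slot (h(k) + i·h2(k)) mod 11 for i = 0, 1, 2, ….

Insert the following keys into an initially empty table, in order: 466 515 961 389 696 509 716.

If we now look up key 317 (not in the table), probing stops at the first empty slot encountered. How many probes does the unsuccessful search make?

2

466: h=2 => slot 2
515: h=6 => slot 6
961: h=2, h2=2, probe 2,4 => slot 4
389: h=2, h2=10, probe 2,1 => slot 1
696: h=10 => slot 10
509: h=10, h2=10, probe 10,9 => slot 9
716: h=4, h2=7, probe 4,0 => slot 0
Table: [716, 389, 466, ., 961, ., 515, ., ., 509, 696]
Lookup 317: h=6, h2=8, probe 6,3 → slot 3 empty, not found.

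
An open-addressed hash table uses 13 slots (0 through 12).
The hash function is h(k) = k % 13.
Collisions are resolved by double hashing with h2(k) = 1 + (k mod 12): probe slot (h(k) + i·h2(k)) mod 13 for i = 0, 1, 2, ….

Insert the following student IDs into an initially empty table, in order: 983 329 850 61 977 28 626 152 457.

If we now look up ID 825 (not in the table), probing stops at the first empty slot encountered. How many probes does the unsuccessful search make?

Insert 983: h=8, slot 8 empty => index 8.
Insert 329: h=4, slot 4 empty => index 4.
Insert 850: h=5, slot 5 empty => index 5.
Insert 61: h=9, slot 9 empty => index 9.
Insert 977: h=2, slot 2 empty => index 2.
Insert 28: h=2, h2=5, slot 2 occupied => index 7.
Insert 626: h=2, h2=3, slots 2,5,8 occupied => index 11.
Insert 152: h=9, h2=9, slots 9,5 occupied => index 1.
Insert 457: h=2, h2=2, slots 2,4 occupied => index 6.
Table: [_, 152, 977, _, 329, 850, 457, 28, 983, 61, _, 626, _]
Lookup 825: h=6, h2=10, probe 6,3 → slot 3 empty, not found.

2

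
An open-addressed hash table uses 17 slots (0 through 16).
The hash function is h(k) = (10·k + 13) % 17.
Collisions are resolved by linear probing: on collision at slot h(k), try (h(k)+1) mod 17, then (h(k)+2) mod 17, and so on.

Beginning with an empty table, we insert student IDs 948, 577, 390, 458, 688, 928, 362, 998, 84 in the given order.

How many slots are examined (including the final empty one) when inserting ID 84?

Insert 948: h=7, slot 7 empty => index 7.
Insert 577: h=3, slot 3 empty => index 3.
Insert 390: h=3, slot 3 occupied => index 4.
Insert 458: h=3, slots 3,4 occupied => index 5.
Insert 688: h=8, slot 8 empty => index 8.
Insert 928: h=11, slot 11 empty => index 11.
Insert 362: h=12, slot 12 empty => index 12.
Insert 998: h=14, slot 14 empty => index 14.
Insert 84: h=3, slots 3,4,5 occupied => index 6.
Table: [-, -, -, 577, 390, 458, 84, 948, 688, -, -, 928, 362, -, 998, -, -]

4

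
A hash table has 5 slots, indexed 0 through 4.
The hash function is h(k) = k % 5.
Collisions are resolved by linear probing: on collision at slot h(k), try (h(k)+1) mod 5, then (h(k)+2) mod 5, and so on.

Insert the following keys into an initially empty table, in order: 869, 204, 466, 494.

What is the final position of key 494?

2

Insert 869: h=4, slot 4 empty => index 4.
Insert 204: h=4, slot 4 occupied => index 0.
Insert 466: h=1, slot 1 empty => index 1.
Insert 494: h=4, slots 4,0,1 occupied => index 2.
Table: [204, 466, 494, -, 869]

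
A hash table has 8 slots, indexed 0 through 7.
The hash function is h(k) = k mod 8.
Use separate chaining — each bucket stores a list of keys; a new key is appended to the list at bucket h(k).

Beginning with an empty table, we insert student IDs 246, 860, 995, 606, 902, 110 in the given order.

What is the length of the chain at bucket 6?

4

Insert 246: h=6, bucket 6 empty -> new chain.
Insert 860: h=4, bucket 4 empty -> new chain.
Insert 995: h=3, bucket 3 empty -> new chain.
Insert 606: h=6, bucket 6 nonempty -> append to chain.
Insert 902: h=6, bucket 6 nonempty -> append to chain.
Insert 110: h=6, bucket 6 nonempty -> append to chain.
Final buckets:
0: .
1: .
2: .
3: 995
4: 860
5: .
6: 246 -> 606 -> 902 -> 110
7: .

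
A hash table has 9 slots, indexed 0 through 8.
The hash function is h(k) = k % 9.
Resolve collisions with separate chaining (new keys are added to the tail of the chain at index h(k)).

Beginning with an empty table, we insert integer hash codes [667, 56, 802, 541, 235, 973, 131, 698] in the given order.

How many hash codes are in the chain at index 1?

Insert 667: h=1, bucket 1 empty -> new chain.
Insert 56: h=2, bucket 2 empty -> new chain.
Insert 802: h=1, bucket 1 nonempty -> append to chain.
Insert 541: h=1, bucket 1 nonempty -> append to chain.
Insert 235: h=1, bucket 1 nonempty -> append to chain.
Insert 973: h=1, bucket 1 nonempty -> append to chain.
Insert 131: h=5, bucket 5 empty -> new chain.
Insert 698: h=5, bucket 5 nonempty -> append to chain.
Final buckets:
0: _
1: 667 -> 802 -> 541 -> 235 -> 973
2: 56
3: _
4: _
5: 131 -> 698
6: _
7: _
8: _

5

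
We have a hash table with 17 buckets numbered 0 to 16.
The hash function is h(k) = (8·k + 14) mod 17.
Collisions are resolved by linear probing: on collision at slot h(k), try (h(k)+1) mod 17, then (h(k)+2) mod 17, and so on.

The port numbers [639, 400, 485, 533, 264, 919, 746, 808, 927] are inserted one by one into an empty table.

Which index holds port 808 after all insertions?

4

Insert 639: h=9, slot 9 empty → index 9.
Insert 400: h=1, slot 1 empty → index 1.
Insert 485: h=1, slot 1 occupied → index 2.
Insert 533: h=11, slot 11 empty → index 11.
Insert 264: h=1, slots 1,2 occupied → index 3.
Insert 919: h=5, slot 5 empty → index 5.
Insert 746: h=15, slot 15 empty → index 15.
Insert 808: h=1, slots 1,2,3 occupied → index 4.
Insert 927: h=1, slots 1,2,3,4,5 occupied → index 6.
Table: [_, 400, 485, 264, 808, 919, 927, _, _, 639, _, 533, _, _, _, 746, _]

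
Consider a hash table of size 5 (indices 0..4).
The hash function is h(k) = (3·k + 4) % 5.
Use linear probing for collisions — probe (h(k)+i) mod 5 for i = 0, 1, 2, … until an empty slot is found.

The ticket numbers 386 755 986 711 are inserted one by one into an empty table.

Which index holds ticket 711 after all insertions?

0

386 hashes to 2; slot 2 is free => place at 2.
755 hashes to 4; slot 4 is free => place at 4.
986 hashes to 2; 2 taken => place at 3.
711 hashes to 2; 2,3,4 taken => place at 0.
Table: [711, ∅, 386, 986, 755]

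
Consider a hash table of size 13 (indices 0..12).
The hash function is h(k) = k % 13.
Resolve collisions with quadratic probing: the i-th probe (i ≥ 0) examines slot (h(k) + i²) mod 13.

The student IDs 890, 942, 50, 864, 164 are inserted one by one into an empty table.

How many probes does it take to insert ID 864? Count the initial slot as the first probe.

3

890: h=6 → slot 6
942: h=6, probe 6,7 → slot 7
50: h=11 → slot 11
864: h=6, probe 6,7,10 → slot 10
164: h=8 → slot 8
Table: [., ., ., ., ., ., 890, 942, 164, ., 864, 50, .]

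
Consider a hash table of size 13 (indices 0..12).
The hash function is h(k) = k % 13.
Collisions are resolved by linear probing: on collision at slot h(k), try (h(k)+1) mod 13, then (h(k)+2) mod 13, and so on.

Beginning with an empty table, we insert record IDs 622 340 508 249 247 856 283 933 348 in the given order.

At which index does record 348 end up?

Insert 622: h=11, slot 11 empty => index 11.
Insert 340: h=2, slot 2 empty => index 2.
Insert 508: h=1, slot 1 empty => index 1.
Insert 249: h=2, slot 2 occupied => index 3.
Insert 247: h=0, slot 0 empty => index 0.
Insert 856: h=11, slot 11 occupied => index 12.
Insert 283: h=10, slot 10 empty => index 10.
Insert 933: h=10, slots 10,11,12,0,1,2,3 occupied => index 4.
Insert 348: h=10, slots 10,11,12,0,1,2,3,4 occupied => index 5.
Table: [247, 508, 340, 249, 933, 348, -, -, -, -, 283, 622, 856]

5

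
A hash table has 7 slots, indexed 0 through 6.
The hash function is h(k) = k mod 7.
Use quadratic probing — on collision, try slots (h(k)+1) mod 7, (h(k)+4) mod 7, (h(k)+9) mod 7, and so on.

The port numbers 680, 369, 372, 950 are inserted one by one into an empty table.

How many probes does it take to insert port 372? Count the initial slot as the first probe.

2

Insert 680: h=1, slot 1 empty → index 1.
Insert 369: h=5, slot 5 empty → index 5.
Insert 372: h=1, slot 1 occupied → index 2.
Insert 950: h=5, slot 5 occupied → index 6.
Table: [∅, 680, 372, ∅, ∅, 369, 950]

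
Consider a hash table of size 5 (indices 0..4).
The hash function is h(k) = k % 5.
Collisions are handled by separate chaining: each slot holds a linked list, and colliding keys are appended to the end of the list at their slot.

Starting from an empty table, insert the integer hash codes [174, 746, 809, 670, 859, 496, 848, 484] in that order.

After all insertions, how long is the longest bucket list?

4

Insert 174: h=4, bucket 4 empty → new chain.
Insert 746: h=1, bucket 1 empty → new chain.
Insert 809: h=4, bucket 4 nonempty → append to chain.
Insert 670: h=0, bucket 0 empty → new chain.
Insert 859: h=4, bucket 4 nonempty → append to chain.
Insert 496: h=1, bucket 1 nonempty → append to chain.
Insert 848: h=3, bucket 3 empty → new chain.
Insert 484: h=4, bucket 4 nonempty → append to chain.
Final buckets:
0: 670
1: 746 -> 496
2: -
3: 848
4: 174 -> 809 -> 859 -> 484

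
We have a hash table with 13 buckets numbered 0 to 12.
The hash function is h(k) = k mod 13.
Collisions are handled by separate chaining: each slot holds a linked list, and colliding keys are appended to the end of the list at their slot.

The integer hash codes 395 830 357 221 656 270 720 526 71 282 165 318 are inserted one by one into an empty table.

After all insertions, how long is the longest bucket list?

5

395 → bucket 5
830 → bucket 11
357 → bucket 6
221 → bucket 0
656 → bucket 6 (collision)
270 → bucket 10
720 → bucket 5 (collision)
526 → bucket 6 (collision)
71 → bucket 6 (collision)
282 → bucket 9
165 → bucket 9 (collision)
318 → bucket 6 (collision)
Final buckets:
0: 221
1: -
2: -
3: -
4: -
5: 395 -> 720
6: 357 -> 656 -> 526 -> 71 -> 318
7: -
8: -
9: 282 -> 165
10: 270
11: 830
12: -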